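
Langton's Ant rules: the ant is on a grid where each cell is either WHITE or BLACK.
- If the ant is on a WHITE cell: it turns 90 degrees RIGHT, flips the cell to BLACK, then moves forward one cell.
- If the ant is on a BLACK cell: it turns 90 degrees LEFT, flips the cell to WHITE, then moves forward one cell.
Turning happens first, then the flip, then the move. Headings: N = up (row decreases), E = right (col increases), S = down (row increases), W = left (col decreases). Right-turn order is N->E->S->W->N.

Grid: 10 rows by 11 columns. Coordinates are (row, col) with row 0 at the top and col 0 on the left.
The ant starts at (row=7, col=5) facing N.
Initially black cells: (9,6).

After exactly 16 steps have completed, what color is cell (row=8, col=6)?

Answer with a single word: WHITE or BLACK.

Step 1: on WHITE (7,5): turn R to E, flip to black, move to (7,6). |black|=2
Step 2: on WHITE (7,6): turn R to S, flip to black, move to (8,6). |black|=3
Step 3: on WHITE (8,6): turn R to W, flip to black, move to (8,5). |black|=4
Step 4: on WHITE (8,5): turn R to N, flip to black, move to (7,5). |black|=5
Step 5: on BLACK (7,5): turn L to W, flip to white, move to (7,4). |black|=4
Step 6: on WHITE (7,4): turn R to N, flip to black, move to (6,4). |black|=5
Step 7: on WHITE (6,4): turn R to E, flip to black, move to (6,5). |black|=6
Step 8: on WHITE (6,5): turn R to S, flip to black, move to (7,5). |black|=7
Step 9: on WHITE (7,5): turn R to W, flip to black, move to (7,4). |black|=8
Step 10: on BLACK (7,4): turn L to S, flip to white, move to (8,4). |black|=7
Step 11: on WHITE (8,4): turn R to W, flip to black, move to (8,3). |black|=8
Step 12: on WHITE (8,3): turn R to N, flip to black, move to (7,3). |black|=9
Step 13: on WHITE (7,3): turn R to E, flip to black, move to (7,4). |black|=10
Step 14: on WHITE (7,4): turn R to S, flip to black, move to (8,4). |black|=11
Step 15: on BLACK (8,4): turn L to E, flip to white, move to (8,5). |black|=10
Step 16: on BLACK (8,5): turn L to N, flip to white, move to (7,5). |black|=9

Answer: BLACK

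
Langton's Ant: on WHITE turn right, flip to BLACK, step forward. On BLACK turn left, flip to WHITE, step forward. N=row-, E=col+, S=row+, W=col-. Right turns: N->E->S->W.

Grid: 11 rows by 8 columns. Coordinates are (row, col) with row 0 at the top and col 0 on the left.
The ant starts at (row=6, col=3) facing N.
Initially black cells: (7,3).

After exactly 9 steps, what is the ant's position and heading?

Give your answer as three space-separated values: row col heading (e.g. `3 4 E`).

Step 1: on WHITE (6,3): turn R to E, flip to black, move to (6,4). |black|=2
Step 2: on WHITE (6,4): turn R to S, flip to black, move to (7,4). |black|=3
Step 3: on WHITE (7,4): turn R to W, flip to black, move to (7,3). |black|=4
Step 4: on BLACK (7,3): turn L to S, flip to white, move to (8,3). |black|=3
Step 5: on WHITE (8,3): turn R to W, flip to black, move to (8,2). |black|=4
Step 6: on WHITE (8,2): turn R to N, flip to black, move to (7,2). |black|=5
Step 7: on WHITE (7,2): turn R to E, flip to black, move to (7,3). |black|=6
Step 8: on WHITE (7,3): turn R to S, flip to black, move to (8,3). |black|=7
Step 9: on BLACK (8,3): turn L to E, flip to white, move to (8,4). |black|=6

Answer: 8 4 E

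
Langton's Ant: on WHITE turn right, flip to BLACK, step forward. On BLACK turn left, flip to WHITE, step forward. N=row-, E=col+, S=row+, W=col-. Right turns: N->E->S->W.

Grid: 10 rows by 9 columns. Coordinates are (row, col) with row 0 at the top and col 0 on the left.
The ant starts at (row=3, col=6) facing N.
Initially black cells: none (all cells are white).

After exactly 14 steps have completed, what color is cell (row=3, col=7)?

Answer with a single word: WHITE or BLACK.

Step 1: on WHITE (3,6): turn R to E, flip to black, move to (3,7). |black|=1
Step 2: on WHITE (3,7): turn R to S, flip to black, move to (4,7). |black|=2
Step 3: on WHITE (4,7): turn R to W, flip to black, move to (4,6). |black|=3
Step 4: on WHITE (4,6): turn R to N, flip to black, move to (3,6). |black|=4
Step 5: on BLACK (3,6): turn L to W, flip to white, move to (3,5). |black|=3
Step 6: on WHITE (3,5): turn R to N, flip to black, move to (2,5). |black|=4
Step 7: on WHITE (2,5): turn R to E, flip to black, move to (2,6). |black|=5
Step 8: on WHITE (2,6): turn R to S, flip to black, move to (3,6). |black|=6
Step 9: on WHITE (3,6): turn R to W, flip to black, move to (3,5). |black|=7
Step 10: on BLACK (3,5): turn L to S, flip to white, move to (4,5). |black|=6
Step 11: on WHITE (4,5): turn R to W, flip to black, move to (4,4). |black|=7
Step 12: on WHITE (4,4): turn R to N, flip to black, move to (3,4). |black|=8
Step 13: on WHITE (3,4): turn R to E, flip to black, move to (3,5). |black|=9
Step 14: on WHITE (3,5): turn R to S, flip to black, move to (4,5). |black|=10

Answer: BLACK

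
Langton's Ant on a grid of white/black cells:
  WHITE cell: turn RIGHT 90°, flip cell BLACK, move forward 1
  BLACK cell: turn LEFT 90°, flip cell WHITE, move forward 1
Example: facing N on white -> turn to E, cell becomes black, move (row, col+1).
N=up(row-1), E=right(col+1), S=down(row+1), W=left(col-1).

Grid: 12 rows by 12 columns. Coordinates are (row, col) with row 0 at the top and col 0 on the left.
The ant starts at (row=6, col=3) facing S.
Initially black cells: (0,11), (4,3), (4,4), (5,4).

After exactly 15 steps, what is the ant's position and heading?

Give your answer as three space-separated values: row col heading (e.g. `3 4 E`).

Answer: 7 5 E

Derivation:
Step 1: on WHITE (6,3): turn R to W, flip to black, move to (6,2). |black|=5
Step 2: on WHITE (6,2): turn R to N, flip to black, move to (5,2). |black|=6
Step 3: on WHITE (5,2): turn R to E, flip to black, move to (5,3). |black|=7
Step 4: on WHITE (5,3): turn R to S, flip to black, move to (6,3). |black|=8
Step 5: on BLACK (6,3): turn L to E, flip to white, move to (6,4). |black|=7
Step 6: on WHITE (6,4): turn R to S, flip to black, move to (7,4). |black|=8
Step 7: on WHITE (7,4): turn R to W, flip to black, move to (7,3). |black|=9
Step 8: on WHITE (7,3): turn R to N, flip to black, move to (6,3). |black|=10
Step 9: on WHITE (6,3): turn R to E, flip to black, move to (6,4). |black|=11
Step 10: on BLACK (6,4): turn L to N, flip to white, move to (5,4). |black|=10
Step 11: on BLACK (5,4): turn L to W, flip to white, move to (5,3). |black|=9
Step 12: on BLACK (5,3): turn L to S, flip to white, move to (6,3). |black|=8
Step 13: on BLACK (6,3): turn L to E, flip to white, move to (6,4). |black|=7
Step 14: on WHITE (6,4): turn R to S, flip to black, move to (7,4). |black|=8
Step 15: on BLACK (7,4): turn L to E, flip to white, move to (7,5). |black|=7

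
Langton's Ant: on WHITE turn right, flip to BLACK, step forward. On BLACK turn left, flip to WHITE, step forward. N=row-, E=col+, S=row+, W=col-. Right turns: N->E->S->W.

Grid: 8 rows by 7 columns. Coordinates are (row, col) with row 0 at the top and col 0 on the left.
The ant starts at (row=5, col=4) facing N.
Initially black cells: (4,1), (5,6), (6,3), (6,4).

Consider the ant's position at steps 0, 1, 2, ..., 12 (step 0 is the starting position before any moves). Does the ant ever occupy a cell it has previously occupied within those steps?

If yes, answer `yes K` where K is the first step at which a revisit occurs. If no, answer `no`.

Answer: yes 10

Derivation:
Step 1: on WHITE (5,4): turn R to E, flip to black, move to (5,5). |black|=5 — new cell
Step 2: on WHITE (5,5): turn R to S, flip to black, move to (6,5). |black|=6 — new cell
Step 3: on WHITE (6,5): turn R to W, flip to black, move to (6,4). |black|=7 — new cell
Step 4: on BLACK (6,4): turn L to S, flip to white, move to (7,4). |black|=6 — new cell
Step 5: on WHITE (7,4): turn R to W, flip to black, move to (7,3). |black|=7 — new cell
Step 6: on WHITE (7,3): turn R to N, flip to black, move to (6,3). |black|=8 — new cell
Step 7: on BLACK (6,3): turn L to W, flip to white, move to (6,2). |black|=7 — new cell
Step 8: on WHITE (6,2): turn R to N, flip to black, move to (5,2). |black|=8 — new cell
Step 9: on WHITE (5,2): turn R to E, flip to black, move to (5,3). |black|=9 — new cell
Step 10: on WHITE (5,3): turn R to S, flip to black, move to (6,3). |black|=10 — REVISIT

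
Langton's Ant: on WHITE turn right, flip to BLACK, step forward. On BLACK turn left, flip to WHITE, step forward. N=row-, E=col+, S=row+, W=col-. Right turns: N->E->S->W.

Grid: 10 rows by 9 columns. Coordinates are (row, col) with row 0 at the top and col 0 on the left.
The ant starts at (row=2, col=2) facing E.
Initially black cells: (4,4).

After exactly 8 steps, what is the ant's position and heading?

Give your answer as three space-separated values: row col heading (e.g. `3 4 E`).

Answer: 2 2 W

Derivation:
Step 1: on WHITE (2,2): turn R to S, flip to black, move to (3,2). |black|=2
Step 2: on WHITE (3,2): turn R to W, flip to black, move to (3,1). |black|=3
Step 3: on WHITE (3,1): turn R to N, flip to black, move to (2,1). |black|=4
Step 4: on WHITE (2,1): turn R to E, flip to black, move to (2,2). |black|=5
Step 5: on BLACK (2,2): turn L to N, flip to white, move to (1,2). |black|=4
Step 6: on WHITE (1,2): turn R to E, flip to black, move to (1,3). |black|=5
Step 7: on WHITE (1,3): turn R to S, flip to black, move to (2,3). |black|=6
Step 8: on WHITE (2,3): turn R to W, flip to black, move to (2,2). |black|=7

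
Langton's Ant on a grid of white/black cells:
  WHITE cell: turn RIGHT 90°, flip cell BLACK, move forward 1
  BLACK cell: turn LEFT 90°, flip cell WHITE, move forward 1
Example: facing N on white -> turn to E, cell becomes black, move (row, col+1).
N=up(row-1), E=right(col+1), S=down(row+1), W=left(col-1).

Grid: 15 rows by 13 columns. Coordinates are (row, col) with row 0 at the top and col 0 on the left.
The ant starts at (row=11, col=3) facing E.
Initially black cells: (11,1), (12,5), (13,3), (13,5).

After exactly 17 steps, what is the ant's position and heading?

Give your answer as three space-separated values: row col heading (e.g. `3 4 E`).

Step 1: on WHITE (11,3): turn R to S, flip to black, move to (12,3). |black|=5
Step 2: on WHITE (12,3): turn R to W, flip to black, move to (12,2). |black|=6
Step 3: on WHITE (12,2): turn R to N, flip to black, move to (11,2). |black|=7
Step 4: on WHITE (11,2): turn R to E, flip to black, move to (11,3). |black|=8
Step 5: on BLACK (11,3): turn L to N, flip to white, move to (10,3). |black|=7
Step 6: on WHITE (10,3): turn R to E, flip to black, move to (10,4). |black|=8
Step 7: on WHITE (10,4): turn R to S, flip to black, move to (11,4). |black|=9
Step 8: on WHITE (11,4): turn R to W, flip to black, move to (11,3). |black|=10
Step 9: on WHITE (11,3): turn R to N, flip to black, move to (10,3). |black|=11
Step 10: on BLACK (10,3): turn L to W, flip to white, move to (10,2). |black|=10
Step 11: on WHITE (10,2): turn R to N, flip to black, move to (9,2). |black|=11
Step 12: on WHITE (9,2): turn R to E, flip to black, move to (9,3). |black|=12
Step 13: on WHITE (9,3): turn R to S, flip to black, move to (10,3). |black|=13
Step 14: on WHITE (10,3): turn R to W, flip to black, move to (10,2). |black|=14
Step 15: on BLACK (10,2): turn L to S, flip to white, move to (11,2). |black|=13
Step 16: on BLACK (11,2): turn L to E, flip to white, move to (11,3). |black|=12
Step 17: on BLACK (11,3): turn L to N, flip to white, move to (10,3). |black|=11

Answer: 10 3 N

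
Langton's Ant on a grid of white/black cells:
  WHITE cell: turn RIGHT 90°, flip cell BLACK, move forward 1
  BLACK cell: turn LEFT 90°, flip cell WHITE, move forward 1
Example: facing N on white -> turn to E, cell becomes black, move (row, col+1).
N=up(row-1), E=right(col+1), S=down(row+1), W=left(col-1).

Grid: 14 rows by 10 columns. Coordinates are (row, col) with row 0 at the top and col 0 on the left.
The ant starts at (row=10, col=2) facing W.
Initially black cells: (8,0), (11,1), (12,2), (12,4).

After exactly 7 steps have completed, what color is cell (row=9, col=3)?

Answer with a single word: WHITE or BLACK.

Step 1: on WHITE (10,2): turn R to N, flip to black, move to (9,2). |black|=5
Step 2: on WHITE (9,2): turn R to E, flip to black, move to (9,3). |black|=6
Step 3: on WHITE (9,3): turn R to S, flip to black, move to (10,3). |black|=7
Step 4: on WHITE (10,3): turn R to W, flip to black, move to (10,2). |black|=8
Step 5: on BLACK (10,2): turn L to S, flip to white, move to (11,2). |black|=7
Step 6: on WHITE (11,2): turn R to W, flip to black, move to (11,1). |black|=8
Step 7: on BLACK (11,1): turn L to S, flip to white, move to (12,1). |black|=7

Answer: BLACK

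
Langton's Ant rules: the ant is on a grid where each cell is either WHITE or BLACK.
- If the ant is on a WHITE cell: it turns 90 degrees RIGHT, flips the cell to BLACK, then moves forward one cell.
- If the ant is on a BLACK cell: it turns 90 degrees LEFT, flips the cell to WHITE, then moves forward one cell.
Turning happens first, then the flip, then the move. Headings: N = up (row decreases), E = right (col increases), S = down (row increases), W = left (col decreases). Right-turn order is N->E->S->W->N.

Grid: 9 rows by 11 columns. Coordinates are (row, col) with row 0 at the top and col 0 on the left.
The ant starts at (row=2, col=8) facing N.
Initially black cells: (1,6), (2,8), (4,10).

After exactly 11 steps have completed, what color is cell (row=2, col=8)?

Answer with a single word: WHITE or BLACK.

Step 1: on BLACK (2,8): turn L to W, flip to white, move to (2,7). |black|=2
Step 2: on WHITE (2,7): turn R to N, flip to black, move to (1,7). |black|=3
Step 3: on WHITE (1,7): turn R to E, flip to black, move to (1,8). |black|=4
Step 4: on WHITE (1,8): turn R to S, flip to black, move to (2,8). |black|=5
Step 5: on WHITE (2,8): turn R to W, flip to black, move to (2,7). |black|=6
Step 6: on BLACK (2,7): turn L to S, flip to white, move to (3,7). |black|=5
Step 7: on WHITE (3,7): turn R to W, flip to black, move to (3,6). |black|=6
Step 8: on WHITE (3,6): turn R to N, flip to black, move to (2,6). |black|=7
Step 9: on WHITE (2,6): turn R to E, flip to black, move to (2,7). |black|=8
Step 10: on WHITE (2,7): turn R to S, flip to black, move to (3,7). |black|=9
Step 11: on BLACK (3,7): turn L to E, flip to white, move to (3,8). |black|=8

Answer: BLACK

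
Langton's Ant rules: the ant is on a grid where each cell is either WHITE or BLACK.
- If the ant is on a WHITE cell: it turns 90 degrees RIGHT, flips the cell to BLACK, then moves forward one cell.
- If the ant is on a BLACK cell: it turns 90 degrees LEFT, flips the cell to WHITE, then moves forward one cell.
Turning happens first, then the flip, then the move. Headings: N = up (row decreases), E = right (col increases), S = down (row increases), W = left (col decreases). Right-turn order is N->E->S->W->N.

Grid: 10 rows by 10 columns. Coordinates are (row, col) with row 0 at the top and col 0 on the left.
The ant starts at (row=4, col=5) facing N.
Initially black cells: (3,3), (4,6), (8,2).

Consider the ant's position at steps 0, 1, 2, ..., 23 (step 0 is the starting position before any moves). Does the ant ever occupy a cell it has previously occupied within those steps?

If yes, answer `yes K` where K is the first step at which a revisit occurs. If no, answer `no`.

Step 1: on WHITE (4,5): turn R to E, flip to black, move to (4,6). |black|=4 — new cell
Step 2: on BLACK (4,6): turn L to N, flip to white, move to (3,6). |black|=3 — new cell
Step 3: on WHITE (3,6): turn R to E, flip to black, move to (3,7). |black|=4 — new cell
Step 4: on WHITE (3,7): turn R to S, flip to black, move to (4,7). |black|=5 — new cell
Step 5: on WHITE (4,7): turn R to W, flip to black, move to (4,6). |black|=6 — REVISIT

Answer: yes 5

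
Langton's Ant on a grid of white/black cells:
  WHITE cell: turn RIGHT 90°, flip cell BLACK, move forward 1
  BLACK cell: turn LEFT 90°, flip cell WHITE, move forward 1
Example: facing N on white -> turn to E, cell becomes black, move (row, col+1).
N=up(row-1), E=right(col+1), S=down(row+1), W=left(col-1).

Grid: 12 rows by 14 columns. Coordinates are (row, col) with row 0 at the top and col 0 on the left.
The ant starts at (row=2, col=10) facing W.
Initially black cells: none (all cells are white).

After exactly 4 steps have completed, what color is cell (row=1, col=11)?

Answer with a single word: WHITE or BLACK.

Step 1: on WHITE (2,10): turn R to N, flip to black, move to (1,10). |black|=1
Step 2: on WHITE (1,10): turn R to E, flip to black, move to (1,11). |black|=2
Step 3: on WHITE (1,11): turn R to S, flip to black, move to (2,11). |black|=3
Step 4: on WHITE (2,11): turn R to W, flip to black, move to (2,10). |black|=4

Answer: BLACK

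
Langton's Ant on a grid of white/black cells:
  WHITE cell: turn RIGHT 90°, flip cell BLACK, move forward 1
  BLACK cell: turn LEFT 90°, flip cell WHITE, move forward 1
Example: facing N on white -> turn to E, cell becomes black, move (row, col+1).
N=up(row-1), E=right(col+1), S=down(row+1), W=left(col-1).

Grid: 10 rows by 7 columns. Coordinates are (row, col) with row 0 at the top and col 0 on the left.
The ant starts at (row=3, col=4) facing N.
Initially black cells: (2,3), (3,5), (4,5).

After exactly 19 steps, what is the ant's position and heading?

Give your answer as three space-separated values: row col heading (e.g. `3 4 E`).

Answer: 0 4 E

Derivation:
Step 1: on WHITE (3,4): turn R to E, flip to black, move to (3,5). |black|=4
Step 2: on BLACK (3,5): turn L to N, flip to white, move to (2,5). |black|=3
Step 3: on WHITE (2,5): turn R to E, flip to black, move to (2,6). |black|=4
Step 4: on WHITE (2,6): turn R to S, flip to black, move to (3,6). |black|=5
Step 5: on WHITE (3,6): turn R to W, flip to black, move to (3,5). |black|=6
Step 6: on WHITE (3,5): turn R to N, flip to black, move to (2,5). |black|=7
Step 7: on BLACK (2,5): turn L to W, flip to white, move to (2,4). |black|=6
Step 8: on WHITE (2,4): turn R to N, flip to black, move to (1,4). |black|=7
Step 9: on WHITE (1,4): turn R to E, flip to black, move to (1,5). |black|=8
Step 10: on WHITE (1,5): turn R to S, flip to black, move to (2,5). |black|=9
Step 11: on WHITE (2,5): turn R to W, flip to black, move to (2,4). |black|=10
Step 12: on BLACK (2,4): turn L to S, flip to white, move to (3,4). |black|=9
Step 13: on BLACK (3,4): turn L to E, flip to white, move to (3,5). |black|=8
Step 14: on BLACK (3,5): turn L to N, flip to white, move to (2,5). |black|=7
Step 15: on BLACK (2,5): turn L to W, flip to white, move to (2,4). |black|=6
Step 16: on WHITE (2,4): turn R to N, flip to black, move to (1,4). |black|=7
Step 17: on BLACK (1,4): turn L to W, flip to white, move to (1,3). |black|=6
Step 18: on WHITE (1,3): turn R to N, flip to black, move to (0,3). |black|=7
Step 19: on WHITE (0,3): turn R to E, flip to black, move to (0,4). |black|=8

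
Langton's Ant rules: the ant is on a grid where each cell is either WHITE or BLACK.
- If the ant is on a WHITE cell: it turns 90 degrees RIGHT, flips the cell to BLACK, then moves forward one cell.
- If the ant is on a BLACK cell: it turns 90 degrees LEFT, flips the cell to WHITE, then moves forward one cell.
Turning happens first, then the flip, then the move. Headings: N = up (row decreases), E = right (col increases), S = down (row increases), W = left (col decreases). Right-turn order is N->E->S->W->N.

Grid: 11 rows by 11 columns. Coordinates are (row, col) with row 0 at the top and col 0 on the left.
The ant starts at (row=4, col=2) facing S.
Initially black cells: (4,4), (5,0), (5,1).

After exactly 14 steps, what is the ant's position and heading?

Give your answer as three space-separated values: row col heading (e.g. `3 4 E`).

Answer: 5 5 S

Derivation:
Step 1: on WHITE (4,2): turn R to W, flip to black, move to (4,1). |black|=4
Step 2: on WHITE (4,1): turn R to N, flip to black, move to (3,1). |black|=5
Step 3: on WHITE (3,1): turn R to E, flip to black, move to (3,2). |black|=6
Step 4: on WHITE (3,2): turn R to S, flip to black, move to (4,2). |black|=7
Step 5: on BLACK (4,2): turn L to E, flip to white, move to (4,3). |black|=6
Step 6: on WHITE (4,3): turn R to S, flip to black, move to (5,3). |black|=7
Step 7: on WHITE (5,3): turn R to W, flip to black, move to (5,2). |black|=8
Step 8: on WHITE (5,2): turn R to N, flip to black, move to (4,2). |black|=9
Step 9: on WHITE (4,2): turn R to E, flip to black, move to (4,3). |black|=10
Step 10: on BLACK (4,3): turn L to N, flip to white, move to (3,3). |black|=9
Step 11: on WHITE (3,3): turn R to E, flip to black, move to (3,4). |black|=10
Step 12: on WHITE (3,4): turn R to S, flip to black, move to (4,4). |black|=11
Step 13: on BLACK (4,4): turn L to E, flip to white, move to (4,5). |black|=10
Step 14: on WHITE (4,5): turn R to S, flip to black, move to (5,5). |black|=11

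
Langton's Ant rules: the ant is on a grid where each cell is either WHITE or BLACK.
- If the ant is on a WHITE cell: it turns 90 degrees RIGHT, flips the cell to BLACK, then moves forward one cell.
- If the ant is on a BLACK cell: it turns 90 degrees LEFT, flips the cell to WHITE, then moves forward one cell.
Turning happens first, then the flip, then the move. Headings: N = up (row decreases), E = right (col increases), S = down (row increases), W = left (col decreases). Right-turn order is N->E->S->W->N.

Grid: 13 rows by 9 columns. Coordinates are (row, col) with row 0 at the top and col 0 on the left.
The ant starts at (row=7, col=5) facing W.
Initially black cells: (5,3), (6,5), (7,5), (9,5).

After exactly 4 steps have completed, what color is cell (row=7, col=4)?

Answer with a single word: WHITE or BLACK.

Step 1: on BLACK (7,5): turn L to S, flip to white, move to (8,5). |black|=3
Step 2: on WHITE (8,5): turn R to W, flip to black, move to (8,4). |black|=4
Step 3: on WHITE (8,4): turn R to N, flip to black, move to (7,4). |black|=5
Step 4: on WHITE (7,4): turn R to E, flip to black, move to (7,5). |black|=6

Answer: BLACK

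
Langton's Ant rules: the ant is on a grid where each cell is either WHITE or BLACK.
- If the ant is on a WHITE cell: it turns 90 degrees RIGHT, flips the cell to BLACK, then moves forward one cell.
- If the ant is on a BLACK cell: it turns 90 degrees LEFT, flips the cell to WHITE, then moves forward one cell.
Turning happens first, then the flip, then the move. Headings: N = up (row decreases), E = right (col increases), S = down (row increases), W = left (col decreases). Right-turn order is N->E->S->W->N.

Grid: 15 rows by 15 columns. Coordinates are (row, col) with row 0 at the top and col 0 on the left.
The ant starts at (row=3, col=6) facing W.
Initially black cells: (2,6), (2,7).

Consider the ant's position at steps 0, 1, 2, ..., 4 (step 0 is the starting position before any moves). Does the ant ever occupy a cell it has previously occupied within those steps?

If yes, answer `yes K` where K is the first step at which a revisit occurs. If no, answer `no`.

Answer: no

Derivation:
Step 1: on WHITE (3,6): turn R to N, flip to black, move to (2,6). |black|=3 — new cell
Step 2: on BLACK (2,6): turn L to W, flip to white, move to (2,5). |black|=2 — new cell
Step 3: on WHITE (2,5): turn R to N, flip to black, move to (1,5). |black|=3 — new cell
Step 4: on WHITE (1,5): turn R to E, flip to black, move to (1,6). |black|=4 — new cell
No revisit within 4 steps.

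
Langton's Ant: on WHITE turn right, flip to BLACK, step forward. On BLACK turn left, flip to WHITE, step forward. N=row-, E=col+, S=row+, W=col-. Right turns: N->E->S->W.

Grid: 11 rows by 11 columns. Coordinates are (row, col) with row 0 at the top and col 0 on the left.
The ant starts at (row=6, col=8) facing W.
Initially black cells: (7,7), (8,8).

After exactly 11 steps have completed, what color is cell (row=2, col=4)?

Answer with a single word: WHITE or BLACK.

Answer: WHITE

Derivation:
Step 1: on WHITE (6,8): turn R to N, flip to black, move to (5,8). |black|=3
Step 2: on WHITE (5,8): turn R to E, flip to black, move to (5,9). |black|=4
Step 3: on WHITE (5,9): turn R to S, flip to black, move to (6,9). |black|=5
Step 4: on WHITE (6,9): turn R to W, flip to black, move to (6,8). |black|=6
Step 5: on BLACK (6,8): turn L to S, flip to white, move to (7,8). |black|=5
Step 6: on WHITE (7,8): turn R to W, flip to black, move to (7,7). |black|=6
Step 7: on BLACK (7,7): turn L to S, flip to white, move to (8,7). |black|=5
Step 8: on WHITE (8,7): turn R to W, flip to black, move to (8,6). |black|=6
Step 9: on WHITE (8,6): turn R to N, flip to black, move to (7,6). |black|=7
Step 10: on WHITE (7,6): turn R to E, flip to black, move to (7,7). |black|=8
Step 11: on WHITE (7,7): turn R to S, flip to black, move to (8,7). |black|=9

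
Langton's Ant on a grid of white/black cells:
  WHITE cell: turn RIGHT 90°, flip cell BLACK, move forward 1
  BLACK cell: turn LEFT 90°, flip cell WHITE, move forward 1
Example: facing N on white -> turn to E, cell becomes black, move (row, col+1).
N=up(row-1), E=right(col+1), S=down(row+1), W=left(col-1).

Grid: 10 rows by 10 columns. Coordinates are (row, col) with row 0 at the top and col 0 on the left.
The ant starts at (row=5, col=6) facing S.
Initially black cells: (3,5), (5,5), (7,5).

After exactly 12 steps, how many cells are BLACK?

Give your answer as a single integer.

Answer: 9

Derivation:
Step 1: on WHITE (5,6): turn R to W, flip to black, move to (5,5). |black|=4
Step 2: on BLACK (5,5): turn L to S, flip to white, move to (6,5). |black|=3
Step 3: on WHITE (6,5): turn R to W, flip to black, move to (6,4). |black|=4
Step 4: on WHITE (6,4): turn R to N, flip to black, move to (5,4). |black|=5
Step 5: on WHITE (5,4): turn R to E, flip to black, move to (5,5). |black|=6
Step 6: on WHITE (5,5): turn R to S, flip to black, move to (6,5). |black|=7
Step 7: on BLACK (6,5): turn L to E, flip to white, move to (6,6). |black|=6
Step 8: on WHITE (6,6): turn R to S, flip to black, move to (7,6). |black|=7
Step 9: on WHITE (7,6): turn R to W, flip to black, move to (7,5). |black|=8
Step 10: on BLACK (7,5): turn L to S, flip to white, move to (8,5). |black|=7
Step 11: on WHITE (8,5): turn R to W, flip to black, move to (8,4). |black|=8
Step 12: on WHITE (8,4): turn R to N, flip to black, move to (7,4). |black|=9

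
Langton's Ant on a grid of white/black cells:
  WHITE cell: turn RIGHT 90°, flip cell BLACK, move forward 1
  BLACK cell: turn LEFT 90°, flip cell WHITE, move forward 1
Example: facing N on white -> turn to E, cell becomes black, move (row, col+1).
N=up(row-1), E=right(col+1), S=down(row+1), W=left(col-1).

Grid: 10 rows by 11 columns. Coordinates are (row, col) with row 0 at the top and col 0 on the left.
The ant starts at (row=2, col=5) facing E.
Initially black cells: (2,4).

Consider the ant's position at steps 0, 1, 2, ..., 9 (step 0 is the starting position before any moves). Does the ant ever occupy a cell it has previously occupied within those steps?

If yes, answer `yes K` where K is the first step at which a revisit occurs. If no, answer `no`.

Step 1: on WHITE (2,5): turn R to S, flip to black, move to (3,5). |black|=2 — new cell
Step 2: on WHITE (3,5): turn R to W, flip to black, move to (3,4). |black|=3 — new cell
Step 3: on WHITE (3,4): turn R to N, flip to black, move to (2,4). |black|=4 — new cell
Step 4: on BLACK (2,4): turn L to W, flip to white, move to (2,3). |black|=3 — new cell
Step 5: on WHITE (2,3): turn R to N, flip to black, move to (1,3). |black|=4 — new cell
Step 6: on WHITE (1,3): turn R to E, flip to black, move to (1,4). |black|=5 — new cell
Step 7: on WHITE (1,4): turn R to S, flip to black, move to (2,4). |black|=6 — REVISIT

Answer: yes 7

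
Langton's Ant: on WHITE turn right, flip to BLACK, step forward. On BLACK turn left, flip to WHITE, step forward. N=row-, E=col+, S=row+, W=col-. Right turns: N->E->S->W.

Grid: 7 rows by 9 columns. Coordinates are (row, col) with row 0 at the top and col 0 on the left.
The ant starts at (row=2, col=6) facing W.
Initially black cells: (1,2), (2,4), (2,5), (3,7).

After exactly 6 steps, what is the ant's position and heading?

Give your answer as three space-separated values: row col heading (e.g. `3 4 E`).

Answer: 3 5 W

Derivation:
Step 1: on WHITE (2,6): turn R to N, flip to black, move to (1,6). |black|=5
Step 2: on WHITE (1,6): turn R to E, flip to black, move to (1,7). |black|=6
Step 3: on WHITE (1,7): turn R to S, flip to black, move to (2,7). |black|=7
Step 4: on WHITE (2,7): turn R to W, flip to black, move to (2,6). |black|=8
Step 5: on BLACK (2,6): turn L to S, flip to white, move to (3,6). |black|=7
Step 6: on WHITE (3,6): turn R to W, flip to black, move to (3,5). |black|=8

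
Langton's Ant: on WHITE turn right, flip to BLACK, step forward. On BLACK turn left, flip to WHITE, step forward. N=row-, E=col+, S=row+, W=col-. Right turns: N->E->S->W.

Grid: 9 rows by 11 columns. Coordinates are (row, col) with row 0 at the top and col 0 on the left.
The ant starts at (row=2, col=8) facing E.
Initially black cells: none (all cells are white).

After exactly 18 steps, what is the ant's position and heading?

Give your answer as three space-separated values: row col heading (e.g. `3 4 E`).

Answer: 1 7 W

Derivation:
Step 1: on WHITE (2,8): turn R to S, flip to black, move to (3,8). |black|=1
Step 2: on WHITE (3,8): turn R to W, flip to black, move to (3,7). |black|=2
Step 3: on WHITE (3,7): turn R to N, flip to black, move to (2,7). |black|=3
Step 4: on WHITE (2,7): turn R to E, flip to black, move to (2,8). |black|=4
Step 5: on BLACK (2,8): turn L to N, flip to white, move to (1,8). |black|=3
Step 6: on WHITE (1,8): turn R to E, flip to black, move to (1,9). |black|=4
Step 7: on WHITE (1,9): turn R to S, flip to black, move to (2,9). |black|=5
Step 8: on WHITE (2,9): turn R to W, flip to black, move to (2,8). |black|=6
Step 9: on WHITE (2,8): turn R to N, flip to black, move to (1,8). |black|=7
Step 10: on BLACK (1,8): turn L to W, flip to white, move to (1,7). |black|=6
Step 11: on WHITE (1,7): turn R to N, flip to black, move to (0,7). |black|=7
Step 12: on WHITE (0,7): turn R to E, flip to black, move to (0,8). |black|=8
Step 13: on WHITE (0,8): turn R to S, flip to black, move to (1,8). |black|=9
Step 14: on WHITE (1,8): turn R to W, flip to black, move to (1,7). |black|=10
Step 15: on BLACK (1,7): turn L to S, flip to white, move to (2,7). |black|=9
Step 16: on BLACK (2,7): turn L to E, flip to white, move to (2,8). |black|=8
Step 17: on BLACK (2,8): turn L to N, flip to white, move to (1,8). |black|=7
Step 18: on BLACK (1,8): turn L to W, flip to white, move to (1,7). |black|=6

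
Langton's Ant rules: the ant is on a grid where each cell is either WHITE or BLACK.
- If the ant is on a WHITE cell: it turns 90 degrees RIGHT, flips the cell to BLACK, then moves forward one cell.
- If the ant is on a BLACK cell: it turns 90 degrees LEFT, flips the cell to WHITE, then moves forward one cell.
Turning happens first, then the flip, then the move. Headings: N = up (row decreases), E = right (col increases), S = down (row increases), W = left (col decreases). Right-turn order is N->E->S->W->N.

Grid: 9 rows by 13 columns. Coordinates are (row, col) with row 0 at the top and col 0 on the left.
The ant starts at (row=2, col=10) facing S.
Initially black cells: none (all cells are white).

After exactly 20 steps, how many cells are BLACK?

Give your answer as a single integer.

Step 1: on WHITE (2,10): turn R to W, flip to black, move to (2,9). |black|=1
Step 2: on WHITE (2,9): turn R to N, flip to black, move to (1,9). |black|=2
Step 3: on WHITE (1,9): turn R to E, flip to black, move to (1,10). |black|=3
Step 4: on WHITE (1,10): turn R to S, flip to black, move to (2,10). |black|=4
Step 5: on BLACK (2,10): turn L to E, flip to white, move to (2,11). |black|=3
Step 6: on WHITE (2,11): turn R to S, flip to black, move to (3,11). |black|=4
Step 7: on WHITE (3,11): turn R to W, flip to black, move to (3,10). |black|=5
Step 8: on WHITE (3,10): turn R to N, flip to black, move to (2,10). |black|=6
Step 9: on WHITE (2,10): turn R to E, flip to black, move to (2,11). |black|=7
Step 10: on BLACK (2,11): turn L to N, flip to white, move to (1,11). |black|=6
Step 11: on WHITE (1,11): turn R to E, flip to black, move to (1,12). |black|=7
Step 12: on WHITE (1,12): turn R to S, flip to black, move to (2,12). |black|=8
Step 13: on WHITE (2,12): turn R to W, flip to black, move to (2,11). |black|=9
Step 14: on WHITE (2,11): turn R to N, flip to black, move to (1,11). |black|=10
Step 15: on BLACK (1,11): turn L to W, flip to white, move to (1,10). |black|=9
Step 16: on BLACK (1,10): turn L to S, flip to white, move to (2,10). |black|=8
Step 17: on BLACK (2,10): turn L to E, flip to white, move to (2,11). |black|=7
Step 18: on BLACK (2,11): turn L to N, flip to white, move to (1,11). |black|=6
Step 19: on WHITE (1,11): turn R to E, flip to black, move to (1,12). |black|=7
Step 20: on BLACK (1,12): turn L to N, flip to white, move to (0,12). |black|=6

Answer: 6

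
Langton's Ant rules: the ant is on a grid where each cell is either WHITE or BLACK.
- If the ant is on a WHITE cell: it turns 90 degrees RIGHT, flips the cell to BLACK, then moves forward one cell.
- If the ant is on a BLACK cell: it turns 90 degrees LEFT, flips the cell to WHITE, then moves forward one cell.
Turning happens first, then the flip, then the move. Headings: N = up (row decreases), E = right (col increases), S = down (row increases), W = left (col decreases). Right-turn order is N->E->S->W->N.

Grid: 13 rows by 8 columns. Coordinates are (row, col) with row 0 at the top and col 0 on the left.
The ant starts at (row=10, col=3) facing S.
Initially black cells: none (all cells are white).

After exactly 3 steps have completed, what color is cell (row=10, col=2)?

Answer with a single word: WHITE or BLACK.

Step 1: on WHITE (10,3): turn R to W, flip to black, move to (10,2). |black|=1
Step 2: on WHITE (10,2): turn R to N, flip to black, move to (9,2). |black|=2
Step 3: on WHITE (9,2): turn R to E, flip to black, move to (9,3). |black|=3

Answer: BLACK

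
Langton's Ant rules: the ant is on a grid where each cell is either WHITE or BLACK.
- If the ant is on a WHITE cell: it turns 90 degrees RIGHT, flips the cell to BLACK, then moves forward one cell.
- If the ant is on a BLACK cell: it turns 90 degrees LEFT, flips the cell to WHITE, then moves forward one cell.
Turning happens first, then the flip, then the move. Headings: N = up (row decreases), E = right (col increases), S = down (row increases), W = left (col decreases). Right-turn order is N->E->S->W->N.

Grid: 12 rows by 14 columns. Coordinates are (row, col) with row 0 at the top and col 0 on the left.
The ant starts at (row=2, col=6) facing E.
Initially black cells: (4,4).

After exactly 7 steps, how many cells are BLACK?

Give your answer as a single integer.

Answer: 6

Derivation:
Step 1: on WHITE (2,6): turn R to S, flip to black, move to (3,6). |black|=2
Step 2: on WHITE (3,6): turn R to W, flip to black, move to (3,5). |black|=3
Step 3: on WHITE (3,5): turn R to N, flip to black, move to (2,5). |black|=4
Step 4: on WHITE (2,5): turn R to E, flip to black, move to (2,6). |black|=5
Step 5: on BLACK (2,6): turn L to N, flip to white, move to (1,6). |black|=4
Step 6: on WHITE (1,6): turn R to E, flip to black, move to (1,7). |black|=5
Step 7: on WHITE (1,7): turn R to S, flip to black, move to (2,7). |black|=6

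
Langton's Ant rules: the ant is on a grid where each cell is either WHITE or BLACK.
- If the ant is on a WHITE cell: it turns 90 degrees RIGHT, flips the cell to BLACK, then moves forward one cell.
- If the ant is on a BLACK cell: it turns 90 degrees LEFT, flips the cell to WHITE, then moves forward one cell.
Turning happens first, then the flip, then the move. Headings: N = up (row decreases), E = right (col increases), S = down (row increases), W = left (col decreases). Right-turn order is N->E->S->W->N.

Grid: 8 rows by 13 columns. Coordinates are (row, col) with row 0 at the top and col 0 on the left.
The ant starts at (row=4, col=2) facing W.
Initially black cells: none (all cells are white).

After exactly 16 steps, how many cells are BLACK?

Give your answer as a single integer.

Answer: 8

Derivation:
Step 1: on WHITE (4,2): turn R to N, flip to black, move to (3,2). |black|=1
Step 2: on WHITE (3,2): turn R to E, flip to black, move to (3,3). |black|=2
Step 3: on WHITE (3,3): turn R to S, flip to black, move to (4,3). |black|=3
Step 4: on WHITE (4,3): turn R to W, flip to black, move to (4,2). |black|=4
Step 5: on BLACK (4,2): turn L to S, flip to white, move to (5,2). |black|=3
Step 6: on WHITE (5,2): turn R to W, flip to black, move to (5,1). |black|=4
Step 7: on WHITE (5,1): turn R to N, flip to black, move to (4,1). |black|=5
Step 8: on WHITE (4,1): turn R to E, flip to black, move to (4,2). |black|=6
Step 9: on WHITE (4,2): turn R to S, flip to black, move to (5,2). |black|=7
Step 10: on BLACK (5,2): turn L to E, flip to white, move to (5,3). |black|=6
Step 11: on WHITE (5,3): turn R to S, flip to black, move to (6,3). |black|=7
Step 12: on WHITE (6,3): turn R to W, flip to black, move to (6,2). |black|=8
Step 13: on WHITE (6,2): turn R to N, flip to black, move to (5,2). |black|=9
Step 14: on WHITE (5,2): turn R to E, flip to black, move to (5,3). |black|=10
Step 15: on BLACK (5,3): turn L to N, flip to white, move to (4,3). |black|=9
Step 16: on BLACK (4,3): turn L to W, flip to white, move to (4,2). |black|=8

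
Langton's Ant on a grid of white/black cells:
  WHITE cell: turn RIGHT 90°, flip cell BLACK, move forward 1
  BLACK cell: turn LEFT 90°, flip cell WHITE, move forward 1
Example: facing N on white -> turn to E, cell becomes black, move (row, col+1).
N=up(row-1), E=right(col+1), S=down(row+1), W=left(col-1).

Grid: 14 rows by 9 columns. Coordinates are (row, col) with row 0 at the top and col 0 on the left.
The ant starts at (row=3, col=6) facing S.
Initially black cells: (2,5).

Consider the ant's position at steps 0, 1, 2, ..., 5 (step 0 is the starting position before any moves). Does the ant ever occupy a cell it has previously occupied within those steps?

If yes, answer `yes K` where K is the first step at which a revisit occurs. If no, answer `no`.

Answer: no

Derivation:
Step 1: on WHITE (3,6): turn R to W, flip to black, move to (3,5). |black|=2 — new cell
Step 2: on WHITE (3,5): turn R to N, flip to black, move to (2,5). |black|=3 — new cell
Step 3: on BLACK (2,5): turn L to W, flip to white, move to (2,4). |black|=2 — new cell
Step 4: on WHITE (2,4): turn R to N, flip to black, move to (1,4). |black|=3 — new cell
Step 5: on WHITE (1,4): turn R to E, flip to black, move to (1,5). |black|=4 — new cell
No revisit within 5 steps.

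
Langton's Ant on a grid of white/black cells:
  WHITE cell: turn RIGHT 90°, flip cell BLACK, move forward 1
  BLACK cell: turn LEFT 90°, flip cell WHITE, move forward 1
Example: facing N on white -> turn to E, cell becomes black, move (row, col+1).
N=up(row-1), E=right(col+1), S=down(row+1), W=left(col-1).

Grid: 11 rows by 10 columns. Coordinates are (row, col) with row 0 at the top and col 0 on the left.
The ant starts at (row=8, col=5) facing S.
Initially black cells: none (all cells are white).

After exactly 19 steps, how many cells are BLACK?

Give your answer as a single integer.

Answer: 7

Derivation:
Step 1: on WHITE (8,5): turn R to W, flip to black, move to (8,4). |black|=1
Step 2: on WHITE (8,4): turn R to N, flip to black, move to (7,4). |black|=2
Step 3: on WHITE (7,4): turn R to E, flip to black, move to (7,5). |black|=3
Step 4: on WHITE (7,5): turn R to S, flip to black, move to (8,5). |black|=4
Step 5: on BLACK (8,5): turn L to E, flip to white, move to (8,6). |black|=3
Step 6: on WHITE (8,6): turn R to S, flip to black, move to (9,6). |black|=4
Step 7: on WHITE (9,6): turn R to W, flip to black, move to (9,5). |black|=5
Step 8: on WHITE (9,5): turn R to N, flip to black, move to (8,5). |black|=6
Step 9: on WHITE (8,5): turn R to E, flip to black, move to (8,6). |black|=7
Step 10: on BLACK (8,6): turn L to N, flip to white, move to (7,6). |black|=6
Step 11: on WHITE (7,6): turn R to E, flip to black, move to (7,7). |black|=7
Step 12: on WHITE (7,7): turn R to S, flip to black, move to (8,7). |black|=8
Step 13: on WHITE (8,7): turn R to W, flip to black, move to (8,6). |black|=9
Step 14: on WHITE (8,6): turn R to N, flip to black, move to (7,6). |black|=10
Step 15: on BLACK (7,6): turn L to W, flip to white, move to (7,5). |black|=9
Step 16: on BLACK (7,5): turn L to S, flip to white, move to (8,5). |black|=8
Step 17: on BLACK (8,5): turn L to E, flip to white, move to (8,6). |black|=7
Step 18: on BLACK (8,6): turn L to N, flip to white, move to (7,6). |black|=6
Step 19: on WHITE (7,6): turn R to E, flip to black, move to (7,7). |black|=7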